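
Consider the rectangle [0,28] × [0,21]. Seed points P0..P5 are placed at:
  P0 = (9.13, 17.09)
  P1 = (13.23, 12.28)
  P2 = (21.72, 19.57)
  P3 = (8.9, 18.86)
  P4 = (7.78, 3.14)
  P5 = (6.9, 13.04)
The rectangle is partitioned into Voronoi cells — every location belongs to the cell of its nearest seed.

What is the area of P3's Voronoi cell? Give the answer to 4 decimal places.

1. box [0,28]×[0,21]: [(0, 0) (28, 0) (28, 21) (0, 21)]
2. ⊥bis P3·P0 via (9.015,17.975): [(0, 16.8036) (28, 20.442) (28, 21) (0, 21)]  |A|=66.5625
3. ⊥bis P3·P1 via (11.065,15.57): [(0, 16.8036) (16.1234, 18.8987) (19.3166, 21) (0, 21)]  |A|=54.1255
4. ⊥bis P3·P2 via (15.31,19.215): [(0, 16.8036) (15.3332, 18.796) (15.2111, 21) (0, 21)]  |A|=48.935
5. ⊥bis P3·P4 via (8.34,11): [(0, 16.8036) (15.3332, 18.796) (15.2111, 21) (0, 21)]  |A|=48.935
6. ⊥bis P3·P5 via (7.9,15.95): [(0, 18.6648) (3.9301, 17.3142) (15.3332, 18.796) (15.2111, 21) (0, 21)]  |A|=45.2777
7. canonical 5-gon: [(0, 18.6648) (3.9301, 17.3142) (15.3332, 18.796) (15.2111, 21) (0, 21)]
8. shoelace: 45.2777

Area of P3's cell: 45.2777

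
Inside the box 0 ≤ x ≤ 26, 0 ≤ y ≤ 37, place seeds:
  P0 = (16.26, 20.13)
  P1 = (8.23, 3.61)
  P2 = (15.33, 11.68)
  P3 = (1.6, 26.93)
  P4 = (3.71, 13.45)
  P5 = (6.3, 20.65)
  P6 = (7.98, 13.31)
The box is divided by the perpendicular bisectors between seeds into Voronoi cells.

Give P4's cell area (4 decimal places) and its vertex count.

1. box [0,26]×[0,37]: [(0, 0) (26, 0) (26, 37) (0, 37)]
2. ⊥bis P4·P0 via (9.985,16.79): [(0, 35.5492) (0, 0) (18.9218, 0)]  |A|=336.3284
3. ⊥bis P4·P1 via (5.97,8.53): [(12.729, 11.6347) (0, 35.5492) (0, 5.7877)]  |A|=189.4174
4. ⊥bis P4·P2 via (9.52,12.565): [(9.1262, 9.9798) (10.1238, 16.5292) (0, 35.5492) (0, 5.7877)]  |A|=178.4449
5. ⊥bis P4·P3 via (2.655,20.19): [(9.1262, 9.9798) (10.1238, 16.5292) (7.7507, 20.9876) (0, 19.7744) (0, 5.7877)]  |A|=117.3117
6. ⊥bis P4·P5 via (5.005,17.05): [(9.1262, 9.9798) (9.9331, 15.2772) (0, 18.8504) (0, 5.7877)]  |A|=87.3583
7. ⊥bis P4·P6 via (5.845,13.38): [(5.6816, 8.3975) (5.9541, 16.7086) (0, 18.8504) (0, 5.7877)]  |A|=62.1432
8. canonical 4-gon: [(5.6816, 8.3975) (5.9541, 16.7086) (0, 18.8504) (0, 5.7877)]
9. shoelace: 62.1432

Area of P4's cell: 62.1432 (4 vertices)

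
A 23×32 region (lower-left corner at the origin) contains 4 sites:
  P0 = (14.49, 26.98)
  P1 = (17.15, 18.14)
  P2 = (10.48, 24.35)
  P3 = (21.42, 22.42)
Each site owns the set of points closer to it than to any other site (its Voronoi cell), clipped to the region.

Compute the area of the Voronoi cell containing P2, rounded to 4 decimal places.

1. box [0,23]×[0,32]: [(0, 0) (23, 0) (23, 32) (0, 32)]
2. ⊥bis P2·P0 via (12.485,25.665): [(0, 0) (23, 0) (23, 9.6326) (8.3301, 32) (0, 32)]  |A|=571.9367
3. ⊥bis P2·P1 via (13.815,21.245): [(0, 6.4067) (14.7355, 22.2337) (8.3301, 32) (0, 32)]  |A|=229.2424
4. ⊥bis P2·P3 via (15.95,23.385): [(0, 6.4067) (14.7355, 22.2337) (8.3301, 32) (0, 32)]  |A|=229.2424
5. canonical 4-gon: [(0, 6.4067) (14.7355, 22.2337) (8.3301, 32) (0, 32)]
6. shoelace: 229.2424

Area of P2's cell: 229.2424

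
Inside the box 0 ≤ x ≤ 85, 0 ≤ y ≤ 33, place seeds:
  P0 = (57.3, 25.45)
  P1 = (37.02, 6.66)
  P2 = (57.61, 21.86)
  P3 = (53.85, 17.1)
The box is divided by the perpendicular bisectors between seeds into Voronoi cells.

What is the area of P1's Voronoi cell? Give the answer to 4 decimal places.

Area of P1's cell: 1403.5340

1. box [0,85]×[0,33]: [(0, 0) (85, 0) (85, 33) (0, 33)]
2. ⊥bis P1·P0 via (47.16,16.055): [(0, 0) (62.0354, 0) (31.46, 33) (0, 33)]  |A|=1542.6739
3. ⊥bis P1·P2 via (47.315,14.26): [(0, 0) (57.8421, 0) (41.4027, 22.2689) (31.46, 33) (0, 33)]  |A|=1495.9832
4. ⊥bis P1·P3 via (45.435,11.88): [(0, 0) (52.8044, 0) (34.1041, 30.1462) (31.46, 33) (0, 33)]  |A|=1403.534
5. canonical 5-gon: [(0, 0) (52.8044, 0) (34.1041, 30.1462) (31.46, 33) (0, 33)]
6. shoelace: 1403.534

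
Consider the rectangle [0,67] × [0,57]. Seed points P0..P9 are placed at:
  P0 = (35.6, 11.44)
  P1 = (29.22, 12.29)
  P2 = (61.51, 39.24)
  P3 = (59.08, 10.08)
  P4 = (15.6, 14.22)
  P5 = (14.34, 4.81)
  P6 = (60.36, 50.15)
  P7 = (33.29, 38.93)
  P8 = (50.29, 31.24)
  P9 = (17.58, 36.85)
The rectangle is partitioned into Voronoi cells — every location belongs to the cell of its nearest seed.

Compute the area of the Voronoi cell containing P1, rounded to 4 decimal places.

1. box [0,67]×[0,57]: [(0, 0) (67, 0) (67, 57) (0, 57)]
2. ⊥bis P1·P0 via (32.41,11.865): [(0, 0) (30.8292, 0) (38.4233, 57) (0, 57)]  |A|=1973.6969
3. ⊥bis P1·P2 via (45.365,25.765): [(0, 0) (30.8292, 0) (35.7903, 37.2369) (19.2955, 57) (0, 57)]  |A|=1784.6852
4. ⊥bis P1·P3 via (44.15,11.185): [(0, 0) (30.8292, 0) (35.7903, 37.2369) (19.2955, 57) (0, 57)]  |A|=1784.6852
5. ⊥bis P1·P4 via (22.41,13.255): [(20.5317, 0) (30.8292, 0) (35.7903, 37.2369) (27.2571, 47.4609)]  |A|=428.6001
6. ⊥bis P1·P5 via (21.78,8.55): [(21.7514, 8.607) (26.078, 0) (30.8292, 0) (35.7903, 37.2369) (27.2571, 47.4609)]  |A|=404.7318
7. ⊥bis P1·P6 via (44.79,31.22): [(27.0261, 45.8309) (21.7514, 8.607) (26.078, 0) (30.8292, 0) (35.7903, 37.2369) (32.1022, 41.6558)]  |A|=400.1126
8. ⊥bis P1·P7 via (31.255,25.61): [(24.3111, 26.6709) (21.7514, 8.607) (26.078, 0) (30.8292, 0) (34.1817, 25.1629)]  |A|=240.1675
9. ⊥bis P1·P8 via (39.755,21.765): [(24.3111, 26.6709) (21.7514, 8.607) (26.078, 0) (30.8292, 0) (34.1817, 25.1629)]  |A|=240.1675
10. ⊥bis P1·P9 via (23.4,24.57): [(26.9743, 26.264) (24.0575, 24.8816) (21.7514, 8.607) (26.078, 0) (30.8292, 0) (34.1817, 25.1629)]  |A|=237.7334
11. canonical 6-gon: [(26.9743, 26.264) (24.0575, 24.8816) (21.7514, 8.607) (26.078, 0) (30.8292, 0) (34.1817, 25.1629)]
12. shoelace: 237.7334

Area of P1's cell: 237.7334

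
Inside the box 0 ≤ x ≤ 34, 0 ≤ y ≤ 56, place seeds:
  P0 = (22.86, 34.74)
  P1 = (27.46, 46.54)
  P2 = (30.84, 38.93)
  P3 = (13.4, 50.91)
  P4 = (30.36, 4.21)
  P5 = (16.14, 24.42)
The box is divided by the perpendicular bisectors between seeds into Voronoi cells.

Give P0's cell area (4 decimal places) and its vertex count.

1. box [0,34]×[0,56]: [(0, 0) (34, 0) (34, 56) (0, 56)]
2. ⊥bis P0·P1 via (25.16,40.64): [(0, 50.4481) (0, 0) (34, 0) (34, 37.1939)]  |A|=1489.9146
3. ⊥bis P0·P2 via (26.85,36.835): [(24.7729, 40.7909) (0, 50.4481) (0, 0) (34, 0) (34, 23.2176)]  |A|=1425.4341
4. ⊥bis P0·P3 via (18.13,42.825): [(24.7729, 40.7909) (18.6998, 43.1584) (0, 32.2183) (0, 0) (34, 0) (34, 23.2176)]  |A|=1254.987
5. ⊥bis P0·P4 via (26.61,19.475): [(24.7729, 40.7909) (18.6998, 43.1584) (0, 32.2183) (0, 12.938) (34, 21.2904) (34, 23.2176)]  |A|=673.104
6. ⊥bis P0·P5 via (19.5,29.58): [(24.7729, 40.7909) (18.6998, 43.1584) (8.1373, 36.9789) (32.7151, 20.9748) (34, 21.2904) (34, 23.2176)]  |A|=234.106
7. canonical 6-gon: [(24.7729, 40.7909) (18.6998, 43.1584) (8.1373, 36.9789) (32.7151, 20.9748) (34, 21.2904) (34, 23.2176)]
8. shoelace: 234.106

Area of P0's cell: 234.1060 (6 vertices)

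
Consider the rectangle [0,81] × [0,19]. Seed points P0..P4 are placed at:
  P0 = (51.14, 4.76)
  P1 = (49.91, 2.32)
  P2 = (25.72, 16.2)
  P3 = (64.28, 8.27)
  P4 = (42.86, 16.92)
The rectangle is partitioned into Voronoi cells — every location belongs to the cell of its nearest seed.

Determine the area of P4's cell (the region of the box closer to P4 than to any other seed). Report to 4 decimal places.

1. box [0,81]×[0,19]: [(0, 0) (81, 0) (81, 19) (0, 19)]
2. ⊥bis P4·P0 via (47,10.84): [(0, 0) (31.0804, 0) (58.9838, 19) (0, 19)]  |A|=855.6095
3. ⊥bis P4·P1 via (46.385,9.62): [(0, 0) (26.4627, 0) (42.3393, 7.6664) (58.9838, 19) (0, 19)]  |A|=837.909
4. ⊥bis P4·P2 via (34.29,16.56): [(34.8162, 4.0337) (42.3393, 7.6664) (58.9838, 19) (34.1875, 19)]  |A|=197.9536
5. ⊥bis P4·P3 via (53.57,12.595): [(34.8162, 4.0337) (42.3393, 7.6664) (55.0842, 16.3447) (56.1565, 19) (34.1875, 19)]  |A|=194.2001
6. canonical 5-gon: [(34.8162, 4.0337) (42.3393, 7.6664) (55.0842, 16.3447) (56.1565, 19) (34.1875, 19)]
7. shoelace: 194.2001

Area of P4's cell: 194.2001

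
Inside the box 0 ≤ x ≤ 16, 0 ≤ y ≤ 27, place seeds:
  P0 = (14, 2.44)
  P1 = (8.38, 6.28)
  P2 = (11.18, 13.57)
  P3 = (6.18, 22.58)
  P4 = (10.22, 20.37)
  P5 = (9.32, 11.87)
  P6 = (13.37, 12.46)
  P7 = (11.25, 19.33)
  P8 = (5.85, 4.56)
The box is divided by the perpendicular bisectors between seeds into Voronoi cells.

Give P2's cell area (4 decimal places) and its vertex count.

Area of P2's cell: 18.1666 (4 vertices)

1. box [0,16]×[0,27]: [(0, 0) (16, 0) (16, 27) (0, 27)]
2. ⊥bis P2·P0 via (12.59,8.005): [(0, 4.8151) (16, 8.869) (16, 27) (0, 27)]  |A|=322.5274
3. ⊥bis P2·P1 via (9.78,9.925): [(0, 13.6814) (13.9089, 8.3392) (16, 8.869) (16, 27) (0, 27)]  |A|=260.8674
4. ⊥bis P2·P3 via (8.68,18.075): [(0.4507, 13.5083) (13.9089, 8.3392) (16, 8.869) (16, 22.1372)]  |A|=112.1251
5. ⊥bis P2·P4 via (10.7,16.97): [(5.3202, 16.2105) (0.4507, 13.5083) (13.9089, 8.3392) (16, 8.869) (16, 17.7182)]  |A|=88.5284
6. ⊥bis P2·P5 via (10.25,12.72): [(6.861, 16.428) (14.1891, 8.4102) (16, 8.869) (16, 17.7182)]  |A|=49.3778
7. ⊥bis P2·P6 via (12.275,13.015): [(14.5555, 17.5143) (6.861, 16.428) (11.4564, 11.4)]  |A|=21.84
8. ⊥bis P2·P7 via (11.215,16.45): [(13.9989, 16.4162) (7.3494, 16.497) (6.861, 16.428) (11.4564, 11.4)]  |A|=18.1666
9. ⊥bis P2·P8 via (8.515,9.065): [(13.9989, 16.4162) (7.3494, 16.497) (6.861, 16.428) (11.4564, 11.4)]  |A|=18.1666
10. canonical 4-gon: [(13.9989, 16.4162) (7.3494, 16.497) (6.861, 16.428) (11.4564, 11.4)]
11. shoelace: 18.1666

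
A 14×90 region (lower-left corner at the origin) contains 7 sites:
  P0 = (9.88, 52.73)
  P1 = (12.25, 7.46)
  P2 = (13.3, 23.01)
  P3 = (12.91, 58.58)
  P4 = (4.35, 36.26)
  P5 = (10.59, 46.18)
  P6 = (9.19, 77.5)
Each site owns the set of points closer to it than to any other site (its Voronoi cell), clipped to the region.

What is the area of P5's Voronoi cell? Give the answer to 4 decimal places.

Area of P5's cell: 106.2417

1. box [0,14]×[0,90]: [(0, 0) (14, 0) (14, 90) (0, 90)]
2. ⊥bis P5·P0 via (10.235,49.455): [(0, 48.3456) (0, 0) (14, 0) (14, 49.8631)]  |A|=687.4607
3. ⊥bis P5·P1 via (11.42,26.82): [(0, 48.3456) (0, 26.3304) (14, 26.9306) (14, 49.8631)]  |A|=314.6336
4. ⊥bis P5·P2 via (11.945,34.595): [(0, 48.3456) (0, 33.1979) (14, 34.8354) (14, 49.8631)]  |A|=211.228
5. ⊥bis P5·P3 via (11.75,52.38): [(0, 48.3456) (0, 33.1979) (14, 34.8354) (14, 49.8631)]  |A|=211.228
6. ⊥bis P5·P4 via (7.47,41.22): [(0, 48.3456) (0, 45.9189) (14, 37.1124) (14, 49.8631)]  |A|=106.2417
7. ⊥bis P5·P6 via (9.89,61.84): [(0, 48.3456) (0, 45.9189) (14, 37.1124) (14, 49.8631)]  |A|=106.2417
8. canonical 4-gon: [(0, 48.3456) (0, 45.9189) (14, 37.1124) (14, 49.8631)]
9. shoelace: 106.2417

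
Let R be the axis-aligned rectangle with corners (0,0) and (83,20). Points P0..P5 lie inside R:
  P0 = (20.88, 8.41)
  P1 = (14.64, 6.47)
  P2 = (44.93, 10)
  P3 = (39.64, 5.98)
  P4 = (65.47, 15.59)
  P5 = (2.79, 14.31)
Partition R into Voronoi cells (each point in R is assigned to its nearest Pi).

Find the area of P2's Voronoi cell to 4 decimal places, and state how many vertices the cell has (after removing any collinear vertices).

1. box [0,83]×[0,20]: [(0, 0) (83, 0) (83, 20) (0, 20)]
2. ⊥bis P2·P0 via (32.905,9.205): [(33.5136, 0) (83, 0) (83, 20) (32.1913, 20)]  |A|=1002.9512
3. ⊥bis P2·P1 via (29.785,8.235): [(33.5136, 0) (83, 0) (83, 20) (32.1913, 20)]  |A|=1002.9512
4. ⊥bis P2·P3 via (42.285,7.99): [(48.3568, 0) (83, 0) (83, 20) (33.1583, 20)]  |A|=844.849
5. ⊥bis P2·P4 via (55.2,12.795): [(48.3568, 0) (58.6822, 0) (53.2391, 20) (33.1583, 20)]  |A|=304.0623
6. ⊥bis P2·P5 via (23.86,12.155): [(48.3568, 0) (58.6822, 0) (53.2391, 20) (33.1583, 20)]  |A|=304.0623
7. canonical 4-gon: [(48.3568, 0) (58.6822, 0) (53.2391, 20) (33.1583, 20)]
8. shoelace: 304.0623

Area of P2's cell: 304.0623 (4 vertices)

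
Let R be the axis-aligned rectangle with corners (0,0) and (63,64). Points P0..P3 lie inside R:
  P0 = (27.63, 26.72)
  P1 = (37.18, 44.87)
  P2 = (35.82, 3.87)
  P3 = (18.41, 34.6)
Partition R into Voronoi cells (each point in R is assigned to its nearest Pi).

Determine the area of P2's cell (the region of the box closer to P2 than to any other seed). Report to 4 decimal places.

Area of P2's cell: 946.9011

1. box [0,63]×[0,64]: [(0, 0) (63, 0) (63, 64) (0, 64)]
2. ⊥bis P2·P0 via (31.725,15.295): [(0, 3.924) (0, 0) (63, 0) (63, 26.5047)]  |A|=958.5043
3. ⊥bis P2·P1 via (36.5,24.37): [(55.3039, 23.7463) (0, 3.924) (0, 0) (63, 0) (63, 23.491)]  |A|=946.9073
4. ⊥bis P2·P3 via (27.115,19.235): [(55.3039, 23.7463) (0.2446, 4.0117) (0, 3.8731) (0, 0) (63, 0) (63, 23.491)]  |A|=946.9011
5. canonical 6-gon: [(55.3039, 23.7463) (0.2446, 4.0117) (0, 3.8731) (0, 0) (63, 0) (63, 23.491)]
6. shoelace: 946.9011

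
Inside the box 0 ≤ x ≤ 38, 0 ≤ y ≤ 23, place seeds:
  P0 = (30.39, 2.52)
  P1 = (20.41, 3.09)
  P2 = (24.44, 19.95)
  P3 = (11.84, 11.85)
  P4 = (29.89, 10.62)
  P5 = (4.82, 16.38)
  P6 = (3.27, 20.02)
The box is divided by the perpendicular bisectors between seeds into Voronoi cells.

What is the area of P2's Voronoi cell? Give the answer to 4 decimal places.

1. box [0,38]×[0,23]: [(0, 0) (38, 0) (38, 23) (0, 23)]
2. ⊥bis P2·P0 via (27.415,11.235): [(0, 1.8765) (38, 14.8484) (38, 23) (0, 23)]  |A|=556.2284
3. ⊥bis P2·P1 via (22.425,11.52): [(0, 16.8802) (25.851, 10.7011) (38, 14.8484) (38, 23) (0, 23)]  |A|=362.298
4. ⊥bis P2·P3 via (18.14,15.9): [(20.689, 11.935) (25.851, 10.7011) (38, 14.8484) (38, 23) (13.5757, 23)]  |A|=223.8838
5. ⊥bis P2·P4 via (27.165,15.285): [(20.689, 11.935) (21.2148, 11.8093) (38, 21.6141) (38, 23) (13.5757, 23)]  |A|=150.7561
6. ⊥bis P2·P5 via (14.63,18.165): [(13.8191, 22.6213) (20.689, 11.935) (21.2148, 11.8093) (38, 21.6141) (38, 23) (13.7502, 23)]  |A|=150.7231
7. ⊥bis P2·P6 via (13.855,19.985): [(13.8635, 22.5524) (20.689, 11.935) (21.2148, 11.8093) (38, 21.6141) (38, 23) (13.865, 23)]  |A|=150.6914
8. canonical 6-gon: [(13.8635, 22.5524) (20.689, 11.935) (21.2148, 11.8093) (38, 21.6141) (38, 23) (13.865, 23)]
9. shoelace: 150.6914

Area of P2's cell: 150.6914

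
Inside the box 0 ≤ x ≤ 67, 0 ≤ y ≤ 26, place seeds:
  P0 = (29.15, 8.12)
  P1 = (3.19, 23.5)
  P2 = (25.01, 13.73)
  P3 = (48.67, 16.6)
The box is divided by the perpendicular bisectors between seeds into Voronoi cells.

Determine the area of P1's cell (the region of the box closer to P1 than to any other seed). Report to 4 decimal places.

Area of P1's cell: 301.2323

1. box [0,67]×[0,26]: [(0, 0) (67, 0) (67, 26) (0, 26)]
2. ⊥bis P1·P0 via (16.17,15.81): [(0, 0) (6.8034, 0) (22.2071, 26) (0, 26)]  |A|=377.1356
3. ⊥bis P1·P2 via (14.1,18.615): [(0, 0) (5.7651, 0) (17.4067, 26) (0, 26)]  |A|=301.2323
4. ⊥bis P1·P3 via (25.93,20.05): [(0, 0) (5.7651, 0) (17.4067, 26) (0, 26)]  |A|=301.2323
5. canonical 4-gon: [(0, 0) (5.7651, 0) (17.4067, 26) (0, 26)]
6. shoelace: 301.2323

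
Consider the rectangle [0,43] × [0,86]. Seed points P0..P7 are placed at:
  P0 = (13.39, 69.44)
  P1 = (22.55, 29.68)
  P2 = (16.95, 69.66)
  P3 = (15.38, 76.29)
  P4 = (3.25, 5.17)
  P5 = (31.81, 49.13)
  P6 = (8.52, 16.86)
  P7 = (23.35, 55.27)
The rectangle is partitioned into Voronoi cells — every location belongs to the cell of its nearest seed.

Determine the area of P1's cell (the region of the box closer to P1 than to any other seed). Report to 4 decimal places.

1. box [0,43]×[0,86]: [(0, 0) (43, 0) (43, 86) (0, 86)]
2. ⊥bis P1·P0 via (17.97,49.56): [(0, 45.42) (0, 0) (43, 0) (43, 55.3265)]  |A|=2166.0497
3. ⊥bis P1·P2 via (19.75,49.67): [(16.4273, 49.2046) (0, 45.42) (0, 0) (43, 0) (43, 52.9266)]  |A|=2134.1646
4. ⊥bis P1·P3 via (18.965,52.985): [(16.4273, 49.2046) (0, 45.42) (0, 0) (43, 0) (43, 52.9266)]  |A|=2134.1646
5. ⊥bis P1·P4 via (12.9,17.425): [(16.4273, 49.2046) (0, 45.42) (0, 27.5829) (35.0288, 0) (43, 0) (43, 52.9266)]  |A|=1651.0661
6. ⊥bis P1·P5 via (27.18,39.405): [(9.8024, 47.6783) (0, 45.42) (0, 27.5829) (35.0288, 0) (43, 0) (43, 31.8732)]  |A|=1293.6556
7. ⊥bis P1·P6 via (15.535,23.27): [(9.8024, 47.6783) (0, 45.42) (0, 40.2713) (36.7981, 0) (43, 0) (43, 31.8732)]  |A|=1035.8012
8. ⊥bis P1·P7 via (22.95,42.475): [(20.5758, 42.5492) (0, 43.1925) (0, 40.2713) (36.7981, 0) (43, 0) (43, 31.8732)]  |A|=975.5807
9. canonical 6-gon: [(20.5758, 42.5492) (0, 43.1925) (0, 40.2713) (36.7981, 0) (43, 0) (43, 31.8732)]
10. shoelace: 975.5807

Area of P1's cell: 975.5807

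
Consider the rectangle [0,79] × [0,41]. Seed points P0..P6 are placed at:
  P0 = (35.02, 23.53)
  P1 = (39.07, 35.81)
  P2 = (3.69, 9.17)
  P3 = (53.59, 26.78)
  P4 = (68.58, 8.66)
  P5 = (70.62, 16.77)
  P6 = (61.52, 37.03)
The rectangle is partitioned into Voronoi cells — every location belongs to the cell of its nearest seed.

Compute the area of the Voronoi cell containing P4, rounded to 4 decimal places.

Area of P4's cell: 395.4296

1. box [0,79]×[0,41]: [(0, 0) (79, 0) (79, 41) (0, 41)]
2. ⊥bis P4·P0 via (51.8,16.095): [(44.6685, 0) (79, 0) (79, 41) (62.8351, 41)]  |A|=1035.1763
3. ⊥bis P4·P1 via (53.825,22.235): [(55.1667, 23.6934) (44.6685, 0) (79, 0) (79, 41) (71.0893, 41)]  |A|=963.7498
4. ⊥bis P4·P2 via (36.135,8.915): [(55.1667, 23.6934) (44.6685, 0) (79, 0) (79, 41) (71.0893, 41)]  |A|=963.7498
5. ⊥bis P4·P3 via (61.085,17.72): [(47.5638, 6.5345) (44.6685, 0) (79, 0) (79, 32.5404)]  |A|=623.6414
6. ⊥bis P4·P5 via (69.6,12.715): [(58.431, 15.5245) (47.5638, 6.5345) (44.6685, 0) (79, 0) (79, 10.3505)]  |A|=395.4296
7. ⊥bis P4·P6 via (65.05,22.845): [(58.431, 15.5245) (47.5638, 6.5345) (44.6685, 0) (79, 0) (79, 10.3505)]  |A|=395.4296
8. canonical 5-gon: [(58.431, 15.5245) (47.5638, 6.5345) (44.6685, 0) (79, 0) (79, 10.3505)]
9. shoelace: 395.4296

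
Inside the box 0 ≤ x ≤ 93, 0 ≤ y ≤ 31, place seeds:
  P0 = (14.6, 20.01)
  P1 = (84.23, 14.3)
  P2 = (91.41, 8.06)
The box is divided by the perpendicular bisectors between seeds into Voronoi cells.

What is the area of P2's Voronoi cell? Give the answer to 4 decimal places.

Area of P2's cell: 127.6639

1. box [0,93]×[0,31]: [(0, 0) (93, 0) (93, 31) (0, 31)]
2. ⊥bis P2·P0 via (53.005,14.035): [(50.8215, 0) (93, 0) (93, 31) (55.6444, 31)]  |A|=1232.7794
3. ⊥bis P2·P1 via (87.82,11.18): [(78.1037, 0) (93, 0) (93, 17.1403)]  |A|=127.6639
4. canonical 3-gon: [(78.1037, 0) (93, 0) (93, 17.1403)]
5. shoelace: 127.6639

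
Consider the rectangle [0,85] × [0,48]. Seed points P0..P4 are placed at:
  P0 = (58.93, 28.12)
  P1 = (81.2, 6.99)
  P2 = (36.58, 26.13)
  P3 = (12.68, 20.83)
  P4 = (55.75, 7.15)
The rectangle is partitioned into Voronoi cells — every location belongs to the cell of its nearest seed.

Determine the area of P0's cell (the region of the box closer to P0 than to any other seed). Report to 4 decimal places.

1. box [0,85]×[0,48]: [(0, 0) (85, 0) (85, 48) (0, 48)]
2. ⊥bis P0·P1 via (70.065,17.555): [(0, 0) (53.4086, 0) (85, 33.2958) (85, 48) (0, 48)]  |A|=3554.0707
3. ⊥bis P0·P2 via (47.755,27.125): [(50.1702, 0) (53.4086, 0) (85, 33.2958) (85, 48) (45.8963, 48)]  |A|=1248.475
4. ⊥bis P0·P3 via (35.805,24.475): [(50.1702, 0) (53.4086, 0) (85, 33.2958) (85, 48) (45.8963, 48)]  |A|=1248.475
5. ⊥bis P0·P4 via (57.34,17.635): [(48.4803, 18.9785) (68.5308, 15.938) (85, 33.2958) (85, 48) (45.8963, 48)]  |A|=1034.973
6. canonical 5-gon: [(48.4803, 18.9785) (68.5308, 15.938) (85, 33.2958) (85, 48) (45.8963, 48)]
7. shoelace: 1034.973

Area of P0's cell: 1034.9730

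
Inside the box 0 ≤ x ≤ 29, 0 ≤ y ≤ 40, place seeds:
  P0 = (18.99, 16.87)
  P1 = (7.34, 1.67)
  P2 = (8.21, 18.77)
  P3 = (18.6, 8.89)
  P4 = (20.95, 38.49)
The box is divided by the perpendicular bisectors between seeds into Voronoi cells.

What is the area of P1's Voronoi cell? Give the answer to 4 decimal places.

Area of P1's cell: 135.0971

1. box [0,29]×[0,40]: [(0, 0) (29, 0) (29, 40) (0, 40)]
2. ⊥bis P1·P0 via (13.165,9.27): [(0, 19.3603) (0, 0) (25.2598, 0)]  |A|=244.518
3. ⊥bis P1·P2 via (7.775,10.22): [(12.2206, 9.9938) (0, 10.6156) (0, 0) (25.2598, 0)]  |A|=191.0852
4. ⊥bis P1·P3 via (12.97,5.28): [(9.8708, 10.1134) (0, 10.6156) (0, 0) (16.3556, 0)]  |A|=135.0971
5. ⊥bis P1·P4 via (14.145,20.08): [(9.8708, 10.1134) (0, 10.6156) (0, 0) (16.3556, 0)]  |A|=135.0971
6. canonical 4-gon: [(9.8708, 10.1134) (0, 10.6156) (0, 0) (16.3556, 0)]
7. shoelace: 135.0971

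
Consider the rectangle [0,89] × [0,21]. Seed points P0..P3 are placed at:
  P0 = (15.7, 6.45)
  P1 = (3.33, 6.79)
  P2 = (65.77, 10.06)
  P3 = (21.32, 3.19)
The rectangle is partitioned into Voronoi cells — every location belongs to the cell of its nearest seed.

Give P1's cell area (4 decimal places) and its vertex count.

1. box [0,89]×[0,21]: [(0, 0) (89, 0) (89, 21) (0, 21)]
2. ⊥bis P1·P0 via (9.515,6.62): [(0, 0) (9.333, 0) (9.9102, 21) (0, 21)]  |A|=202.0545
3. ⊥bis P1·P2 via (34.55,8.425): [(0, 0) (9.333, 0) (9.9102, 21) (0, 21)]  |A|=202.0545
4. ⊥bis P1·P3 via (12.325,4.99): [(0, 0) (9.333, 0) (9.9102, 21) (0, 21)]  |A|=202.0545
5. canonical 4-gon: [(0, 0) (9.333, 0) (9.9102, 21) (0, 21)]
6. shoelace: 202.0545

Area of P1's cell: 202.0545 (4 vertices)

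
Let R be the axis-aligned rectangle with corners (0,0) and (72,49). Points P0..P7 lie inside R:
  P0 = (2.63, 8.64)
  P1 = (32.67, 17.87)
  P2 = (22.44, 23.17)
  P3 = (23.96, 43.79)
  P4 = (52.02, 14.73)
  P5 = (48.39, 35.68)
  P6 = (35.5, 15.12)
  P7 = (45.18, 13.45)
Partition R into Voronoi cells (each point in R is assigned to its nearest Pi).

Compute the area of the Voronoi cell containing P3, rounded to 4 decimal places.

Area of P3's cell: 553.6251

1. box [0,72]×[0,49]: [(0, 0) (72, 0) (72, 49) (0, 49)]
2. ⊥bis P3·P0 via (13.295,26.215): [(0, 34.2828) (56.4951, 0) (72, 0) (72, 49) (0, 49)]  |A|=2559.5963
3. ⊥bis P3·P1 via (28.315,30.83): [(0, 34.2828) (13.7534, 25.9368) (72, 45.5096) (72, 49) (0, 49)]  |A|=1033.1314
4. ⊥bis P3·P2 via (23.2,33.48): [(0, 35.1902) (33.8622, 32.694) (72, 45.5096) (72, 49) (0, 49)]  |A|=887.3871
5. ⊥bis P3·P4 via (37.99,29.26): [(0, 35.1902) (33.8622, 32.694) (45.648, 36.6545) (58.4335, 49) (0, 49)]  |A|=757.6553
6. ⊥bis P3·P5 via (36.175,39.735): [(0, 35.1902) (33.8382, 32.6958) (39.2507, 49) (0, 49)]  |A|=553.6251
7. ⊥bis P3·P6 via (29.73,29.455): [(0, 35.1902) (33.8382, 32.6958) (39.2507, 49) (0, 49)]  |A|=553.6251
8. ⊥bis P3·P7 via (34.57,28.62): [(0, 35.1902) (33.8382, 32.6958) (39.2507, 49) (0, 49)]  |A|=553.6251
9. canonical 4-gon: [(0, 35.1902) (33.8382, 32.6958) (39.2507, 49) (0, 49)]
10. shoelace: 553.6251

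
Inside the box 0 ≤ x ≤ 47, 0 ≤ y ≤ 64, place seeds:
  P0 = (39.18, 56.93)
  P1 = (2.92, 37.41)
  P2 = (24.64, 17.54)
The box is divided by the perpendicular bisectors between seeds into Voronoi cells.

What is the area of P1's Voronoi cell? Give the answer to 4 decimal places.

Area of P1's cell: 790.8946

1. box [0,47]×[0,64]: [(0, 0) (47, 0) (47, 64) (0, 64)]
2. ⊥bis P1·P0 via (21.05,47.17): [(0, 0) (46.4432, 0) (11.9898, 64) (0, 64)]  |A|=1869.858
3. ⊥bis P1·P2 via (13.78,27.475): [(0, 12.412) (25.0315, 39.7741) (11.9898, 64) (0, 64)]  |A|=790.8946
4. canonical 4-gon: [(0, 12.412) (25.0315, 39.7741) (11.9898, 64) (0, 64)]
5. shoelace: 790.8946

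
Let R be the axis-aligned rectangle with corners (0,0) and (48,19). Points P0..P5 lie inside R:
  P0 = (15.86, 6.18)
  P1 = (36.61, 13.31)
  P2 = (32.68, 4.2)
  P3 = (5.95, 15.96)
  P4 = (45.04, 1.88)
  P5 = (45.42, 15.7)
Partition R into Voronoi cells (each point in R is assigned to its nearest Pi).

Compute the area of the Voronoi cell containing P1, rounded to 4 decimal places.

Area of P1's cell: 159.3921

1. box [0,48]×[0,19]: [(0, 0) (48, 0) (48, 19) (0, 19)]
2. ⊥bis P1·P0 via (26.235,9.745): [(29.5835, 0) (48, 0) (48, 19) (23.0548, 19)]  |A|=411.9355
3. ⊥bis P1·P2 via (34.645,8.755): [(25.1708, 12.8421) (48, 2.9937) (48, 19) (23.0548, 19)]  |A|=259.5099
4. ⊥bis P1·P3 via (21.28,14.635): [(25.1708, 12.8421) (48, 2.9937) (48, 19) (23.0548, 19)]  |A|=259.5099
5. ⊥bis P1·P4 via (40.825,7.595): [(25.1708, 12.8421) (39.5366, 6.6448) (48, 12.8868) (48, 19) (23.0548, 19)]  |A|=217.6455
6. ⊥bis P1·P5 via (41.015,14.505): [(25.1708, 12.8421) (39.5366, 6.6448) (42.5454, 8.8638) (39.7956, 19) (23.0548, 19)]  |A|=159.3921
7. canonical 5-gon: [(25.1708, 12.8421) (39.5366, 6.6448) (42.5454, 8.8638) (39.7956, 19) (23.0548, 19)]
8. shoelace: 159.3921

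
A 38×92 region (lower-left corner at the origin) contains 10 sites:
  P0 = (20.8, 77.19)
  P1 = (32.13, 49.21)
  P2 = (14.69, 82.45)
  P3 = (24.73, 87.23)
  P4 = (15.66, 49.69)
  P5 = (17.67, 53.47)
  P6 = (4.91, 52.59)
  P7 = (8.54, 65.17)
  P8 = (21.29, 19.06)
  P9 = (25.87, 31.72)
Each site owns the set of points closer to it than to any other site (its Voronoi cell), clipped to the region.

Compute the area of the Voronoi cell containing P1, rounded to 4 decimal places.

1. box [0,38]×[0,92]: [(0, 0) (38, 0) (38, 92) (0, 92)]
2. ⊥bis P1·P0 via (26.465,63.2): [(0, 52.4835) (0, 0) (38, 0) (38, 67.8709)]  |A|=2286.7329
3. ⊥bis P1·P2 via (23.41,65.83): [(0, 52.4835) (0, 0) (38, 0) (38, 67.8709)]  |A|=2286.7329
4. ⊥bis P1·P3 via (28.43,68.22): [(0, 52.4835) (0, 0) (38, 0) (38, 67.8709)]  |A|=2286.7329
5. ⊥bis P1·P4 via (23.895,49.45): [(24.2698, 62.3111) (22.4538, 0) (38, 0) (38, 67.8709)]  |A|=950.2891
6. ⊥bis P1·P5 via (24.9,51.34): [(28.6553, 64.0869) (23.8458, 47.7616) (22.4538, 0) (38, 0) (38, 67.8709)]  |A|=918.7622
7. ⊥bis P1·P6 via (18.52,50.9): [(28.6553, 64.0869) (23.8458, 47.7616) (22.4538, 0) (38, 0) (38, 67.8709)]  |A|=918.7622
8. ⊥bis P1·P7 via (20.335,57.19): [(28.6553, 64.0869) (23.8458, 47.7616) (22.4538, 0) (38, 0) (38, 67.8709)]  |A|=918.7622
9. ⊥bis P1·P8 via (26.71,34.135): [(28.6553, 64.0869) (23.8458, 47.7616) (23.4825, 35.2954) (38, 30.0758) (38, 67.8709)]  |A|=426.0948
10. ⊥bis P1·P9 via (29,40.465): [(28.6553, 64.0869) (23.8458, 47.7616) (23.6885, 42.3661) (38, 37.2437) (38, 67.8709)]  |A|=322.9413
11. canonical 5-gon: [(28.6553, 64.0869) (23.8458, 47.7616) (23.6885, 42.3661) (38, 37.2437) (38, 67.8709)]
12. shoelace: 322.9413

Area of P1's cell: 322.9413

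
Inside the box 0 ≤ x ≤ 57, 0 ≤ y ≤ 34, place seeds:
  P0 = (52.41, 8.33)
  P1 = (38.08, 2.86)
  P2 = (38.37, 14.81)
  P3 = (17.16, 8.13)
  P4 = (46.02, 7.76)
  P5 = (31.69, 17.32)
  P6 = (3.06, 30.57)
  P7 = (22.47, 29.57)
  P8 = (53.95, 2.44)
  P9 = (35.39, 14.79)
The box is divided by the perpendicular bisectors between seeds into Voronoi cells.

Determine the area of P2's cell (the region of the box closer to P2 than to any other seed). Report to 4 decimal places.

Area of P2's cell: 277.6568

1. box [0,57]×[0,34]: [(0, 0) (57, 0) (57, 34) (0, 34)]
2. ⊥bis P2·P0 via (45.39,11.57): [(0, 0) (40.05, 0) (55.7423, 34) (0, 34)]  |A|=1628.4692
3. ⊥bis P2·P1 via (38.225,8.835): [(0, 9.7626) (44.0623, 8.6933) (55.7423, 34) (0, 34)]  |A|=1239.3029
4. ⊥bis P2·P3 via (27.765,11.47): [(28.5207, 9.0705) (44.0623, 8.6933) (55.7423, 34) (20.6693, 34)]  |A|=636.0322
5. ⊥bis P2·P4 via (42.195,11.285): [(28.5207, 9.0705) (39.8997, 8.7944) (48.332, 17.9443) (55.7423, 34) (20.6693, 34)]  |A|=616.5626
6. ⊥bis P2·P5 via (35.03,16.065): [(32.3668, 8.9772) (39.8997, 8.7944) (48.332, 17.9443) (55.7423, 34) (41.769, 34)]  |A|=305.0009
7. ⊥bis P2·P6 via (20.715,22.69): [(32.3668, 8.9772) (39.8997, 8.7944) (48.332, 17.9443) (55.7423, 34) (41.769, 34)]  |A|=305.0009
8. ⊥bis P2·P7 via (30.42,22.19): [(32.3668, 8.9772) (39.8997, 8.7944) (48.332, 17.9443) (55.7423, 34) (41.769, 34)]  |A|=305.0009
9. ⊥bis P2·P8 via (46.16,8.625): [(32.3668, 8.9772) (39.8997, 8.7944) (48.332, 17.9443) (55.7423, 34) (41.769, 34)]  |A|=305.0009
10. ⊥bis P2·P9 via (36.88,14.8): [(36.8392, 20.8799) (36.9198, 8.8667) (39.8997, 8.7944) (48.332, 17.9443) (55.7423, 34) (41.769, 34)]  |A|=277.6568
11. canonical 6-gon: [(36.8392, 20.8799) (36.9198, 8.8667) (39.8997, 8.7944) (48.332, 17.9443) (55.7423, 34) (41.769, 34)]
12. shoelace: 277.6568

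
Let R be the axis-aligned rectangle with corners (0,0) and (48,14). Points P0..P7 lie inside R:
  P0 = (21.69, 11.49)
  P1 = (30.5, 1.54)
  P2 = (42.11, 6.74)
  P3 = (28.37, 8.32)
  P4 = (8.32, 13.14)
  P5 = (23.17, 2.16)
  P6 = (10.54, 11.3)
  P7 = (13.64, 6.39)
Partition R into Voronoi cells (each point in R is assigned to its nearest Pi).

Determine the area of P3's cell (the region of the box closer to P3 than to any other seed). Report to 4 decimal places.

1. box [0,48]×[0,14]: [(0, 0) (48, 0) (48, 14) (0, 14)]
2. ⊥bis P3·P0 via (25.03,9.905): [(20.3296, 0) (48, 0) (48, 14) (26.9733, 14)]  |A|=340.88
3. ⊥bis P3·P1 via (29.435,4.93): [(21.4837, 2.432) (48, 10.7624) (48, 14) (26.9733, 14)]  |A|=164.5433
4. ⊥bis P3·P2 via (35.24,7.53): [(21.4837, 2.432) (35.1474, 6.7246) (35.984, 14) (26.9733, 14)]  |A|=100.0267
5. ⊥bis P3·P4 via (18.345,10.73): [(21.4837, 2.432) (35.1474, 6.7246) (35.984, 14) (26.9733, 14)]  |A|=100.0267
6. ⊥bis P3·P5 via (25.77,5.24): [(23.6611, 7.0203) (27.0317, 4.175) (35.1474, 6.7246) (35.984, 14) (26.9733, 14)]  |A|=89.1965
7. ⊥bis P3·P6 via (19.455,9.81): [(23.6611, 7.0203) (27.0317, 4.175) (35.1474, 6.7246) (35.984, 14) (26.9733, 14)]  |A|=89.1965
8. ⊥bis P3·P7 via (21.005,7.355): [(23.6611, 7.0203) (27.0317, 4.175) (35.1474, 6.7246) (35.984, 14) (26.9733, 14)]  |A|=89.1965
9. canonical 5-gon: [(23.6611, 7.0203) (27.0317, 4.175) (35.1474, 6.7246) (35.984, 14) (26.9733, 14)]
10. shoelace: 89.1965

Area of P3's cell: 89.1965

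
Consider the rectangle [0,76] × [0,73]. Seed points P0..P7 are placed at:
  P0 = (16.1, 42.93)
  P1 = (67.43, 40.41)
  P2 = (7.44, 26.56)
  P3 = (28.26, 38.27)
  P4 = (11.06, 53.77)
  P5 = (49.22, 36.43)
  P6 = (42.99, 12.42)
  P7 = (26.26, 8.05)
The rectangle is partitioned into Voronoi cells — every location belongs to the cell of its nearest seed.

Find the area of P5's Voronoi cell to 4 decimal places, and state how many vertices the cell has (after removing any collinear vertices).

Area of P5's cell: 815.3343 (5 vertices)

1. box [0,76]×[0,73]: [(0, 0) (76, 0) (76, 73) (0, 73)]
2. ⊥bis P5·P0 via (32.66,39.68): [(24.8726, 0) (76, 0) (76, 73) (39.1993, 73)]  |A|=3209.3789
3. ⊥bis P5·P1 via (58.325,38.42): [(24.8726, 0) (66.7221, 0) (50.7672, 73) (39.1993, 73)]  |A|=1949.7374
4. ⊥bis P5·P2 via (28.33,31.495): [(29.8177, 25.1975) (35.7703, 0) (66.7221, 0) (50.7672, 73) (39.1993, 73)]  |A|=1812.4398
5. ⊥bis P5·P3 via (38.74,37.35): [(35.5449, 0.954) (35.7703, 0) (66.7221, 0) (50.7672, 73) (41.8696, 73)]  |A|=1465.6382
6. ⊥bis P5·P4 via (30.14,45.1): [(41.6425, 70.4135) (35.5449, 0.954) (35.7703, 0) (66.7221, 0) (50.7672, 73) (42.8178, 73)]  |A|=1464.4119
7. ⊥bis P5·P6 via (46.105,24.425): [(41.6425, 70.4135) (37.7947, 26.5813) (62.3023, 20.2222) (50.7672, 73) (42.8178, 73)]  |A|=815.3343
8. ⊥bis P5·P7 via (37.74,22.24): [(41.6425, 70.4135) (37.7947, 26.5813) (62.3023, 20.2222) (50.7672, 73) (42.8178, 73)]  |A|=815.3343
9. canonical 5-gon: [(41.6425, 70.4135) (37.7947, 26.5813) (62.3023, 20.2222) (50.7672, 73) (42.8178, 73)]
10. shoelace: 815.3343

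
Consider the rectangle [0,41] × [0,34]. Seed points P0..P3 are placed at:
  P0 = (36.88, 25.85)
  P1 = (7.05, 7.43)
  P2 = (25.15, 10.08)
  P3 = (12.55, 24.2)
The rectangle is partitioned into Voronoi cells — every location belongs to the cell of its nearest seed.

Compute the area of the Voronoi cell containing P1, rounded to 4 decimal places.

Area of P1's cell: 267.5554

1. box [0,41]×[0,34]: [(0, 0) (41, 0) (41, 34) (0, 34)]
2. ⊥bis P1·P0 via (21.965,16.64): [(0, 0) (32.2402, 0) (11.2452, 34) (0, 34)]  |A|=739.2518
3. ⊥bis P1·P2 via (16.1,8.755): [(0, 0) (17.3818, 0) (12.764, 31.5404) (11.2452, 34) (0, 34)]  |A|=504.9322
4. ⊥bis P1·P3 via (9.8,15.815): [(0, 19.0291) (0, 0) (17.3818, 0) (15.332, 14.0007)]  |A|=267.5554
5. canonical 4-gon: [(0, 19.0291) (0, 0) (17.3818, 0) (15.332, 14.0007)]
6. shoelace: 267.5554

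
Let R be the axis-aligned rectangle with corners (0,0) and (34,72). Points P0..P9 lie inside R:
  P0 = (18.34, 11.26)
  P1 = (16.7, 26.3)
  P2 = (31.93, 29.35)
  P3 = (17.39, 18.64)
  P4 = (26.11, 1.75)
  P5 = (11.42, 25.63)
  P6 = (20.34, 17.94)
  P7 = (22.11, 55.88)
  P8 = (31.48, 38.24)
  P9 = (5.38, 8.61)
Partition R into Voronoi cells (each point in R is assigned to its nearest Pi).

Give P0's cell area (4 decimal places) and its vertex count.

1. box [0,34]×[0,72]: [(0, 0) (34, 0) (34, 72) (0, 72)]
2. ⊥bis P0·P1 via (17.52,18.78): [(0, 16.8696) (0, 0) (34, 0) (34, 20.577)]  |A|=636.5921
3. ⊥bis P0·P2 via (25.135,20.305): [(25.9425, 19.6984) (0, 16.8696) (0, 0) (34, 0) (34, 13.6452)]  |A|=608.6655
4. ⊥bis P0·P3 via (17.865,14.95): [(30.1569, 16.5323) (0, 12.6503) (0, 0) (34, 0) (34, 13.6452)]  |A|=498.016
5. ⊥bis P0·P4 via (22.225,6.505): [(32.4184, 14.8334) (30.1569, 16.5323) (0, 12.6503) (0, 0) (14.2633, 0)]  |A|=340.8444
6. ⊥bis P0·P5 via (14.88,18.445): [(32.4184, 14.8334) (30.1569, 16.5323) (3.8854, 13.1505) (0, 11.2794) (0, 0) (14.2633, 0)]  |A|=338.1811
7. ⊥bis P0·P6 via (19.34,14.6): [(28.7021, 11.797) (18.079, 14.9775) (3.8854, 13.1505) (0, 11.2794) (0, 0) (14.2633, 0)]  |A|=304.1254
8. ⊥bis P0·P7 via (20.225,33.57): [(28.7021, 11.797) (18.079, 14.9775) (3.8854, 13.1505) (0, 11.2794) (0, 0) (14.2633, 0)]  |A|=304.1254
9. ⊥bis P0·P8 via (24.91,24.75): [(28.7021, 11.797) (18.079, 14.9775) (3.8854, 13.1505) (0, 11.2794) (0, 0) (14.2633, 0)]  |A|=304.1254
10. ⊥bis P0·P9 via (11.86,9.935): [(28.7021, 11.797) (18.079, 14.9775) (11.0149, 14.0682) (13.8915, 0) (14.2633, 0)]  |A|=139.404
11. canonical 5-gon: [(28.7021, 11.797) (18.079, 14.9775) (11.0149, 14.0682) (13.8915, 0) (14.2633, 0)]
12. shoelace: 139.404

Area of P0's cell: 139.4040 (5 vertices)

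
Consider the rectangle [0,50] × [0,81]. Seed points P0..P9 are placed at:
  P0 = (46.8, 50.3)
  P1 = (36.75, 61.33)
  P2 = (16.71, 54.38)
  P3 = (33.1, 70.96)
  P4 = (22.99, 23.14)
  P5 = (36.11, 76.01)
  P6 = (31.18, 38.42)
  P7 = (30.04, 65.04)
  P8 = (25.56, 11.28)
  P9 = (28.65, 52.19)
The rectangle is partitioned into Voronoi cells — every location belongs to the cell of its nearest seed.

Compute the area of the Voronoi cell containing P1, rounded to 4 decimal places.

1. box [0,50]×[0,81]: [(0, 0) (50, 0) (50, 81) (0, 81)]
2. ⊥bis P1·P0 via (41.775,55.815): [(0, 17.7517) (50, 63.3092) (50, 81) (0, 81)]  |A|=2023.4782
3. ⊥bis P1·P2 via (26.73,57.855): [(30.8802, 45.8882) (50, 63.3092) (50, 81) (18.7032, 81)]  |A|=718.5669
4. ⊥bis P1·P3 via (34.925,66.145): [(25.1411, 62.4367) (30.8802, 45.8882) (50, 63.3092) (50, 71.8588)]  |A|=314.4594
5. ⊥bis P1·P4 via (29.87,42.235): [(25.1411, 62.4367) (30.8802, 45.8882) (50, 63.3092) (50, 71.8588)]  |A|=314.4594
6. ⊥bis P1·P5 via (36.43,68.67): [(42.2571, 68.924) (25.1411, 62.4367) (30.8802, 45.8882) (50, 63.3092) (50, 69.2616)]  |A|=304.4046
7. ⊥bis P1·P6 via (33.965,49.875): [(42.2571, 68.924) (25.1411, 62.4367) (29.0861, 51.0612) (34.9839, 49.6273) (50, 63.3092) (50, 69.2616)]  |A|=290.4362
8. ⊥bis P1·P7 via (33.395,63.185): [(42.2571, 68.924) (35.0599, 66.1961) (28.1632, 53.7226) (29.0861, 51.0612) (34.9839, 49.6273) (50, 63.3092) (50, 69.2616)]  |A|=241.5388
9. ⊥bis P1·P8 via (31.155,36.305): [(42.2571, 68.924) (35.0599, 66.1961) (28.1632, 53.7226) (29.0861, 51.0612) (34.9839, 49.6273) (50, 63.3092) (50, 69.2616)]  |A|=241.5388
10. ⊥bis P1·P9 via (32.7,56.76): [(42.2571, 68.924) (35.0599, 66.1961) (30.7823, 58.4595) (37.8262, 52.2171) (50, 63.3092) (50, 69.2616)]  |A|=194.8419
11. canonical 6-gon: [(42.2571, 68.924) (35.0599, 66.1961) (30.7823, 58.4595) (37.8262, 52.2171) (50, 63.3092) (50, 69.2616)]
12. shoelace: 194.8419

Area of P1's cell: 194.8419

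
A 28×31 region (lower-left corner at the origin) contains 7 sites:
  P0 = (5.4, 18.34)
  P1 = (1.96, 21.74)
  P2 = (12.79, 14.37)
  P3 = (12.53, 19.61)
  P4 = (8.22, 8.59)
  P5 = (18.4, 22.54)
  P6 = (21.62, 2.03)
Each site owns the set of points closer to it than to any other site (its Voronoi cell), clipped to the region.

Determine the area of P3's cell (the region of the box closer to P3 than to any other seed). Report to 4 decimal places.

1. box [0,28]×[0,31]: [(0, 0) (28, 0) (28, 31) (0, 31)]
2. ⊥bis P3·P0 via (8.965,18.975): [(12.3448, 0) (28, 0) (28, 31) (6.8231, 31)]  |A|=570.897
3. ⊥bis P3·P1 via (7.245,20.675): [(7.9973, 24.4081) (12.3448, 0) (28, 0) (28, 31) (9.3256, 31)]  |A|=562.6487
4. ⊥bis P3·P2 via (12.66,16.99): [(7.9973, 24.4081) (9.3478, 16.8257) (28, 17.7511) (28, 31) (9.3256, 31)]  |A|=265.3959
5. ⊥bis P3·P4 via (10.375,14.1): [(7.9973, 24.4081) (9.3478, 16.8257) (28, 17.7511) (28, 31) (9.3256, 31)]  |A|=265.3959
6. ⊥bis P3·P5 via (15.465,21.075): [(7.9973, 24.4081) (9.3478, 16.8257) (17.3869, 17.2245) (10.511, 31) (9.3256, 31)]  |A|=74.6307
7. ⊥bis P3·P6 via (17.075,10.82): [(7.9973, 24.4081) (9.3478, 16.8257) (17.3869, 17.2245) (10.511, 31) (9.3256, 31)]  |A|=74.6307
8. canonical 5-gon: [(7.9973, 24.4081) (9.3478, 16.8257) (17.3869, 17.2245) (10.511, 31) (9.3256, 31)]
9. shoelace: 74.6307

Area of P3's cell: 74.6307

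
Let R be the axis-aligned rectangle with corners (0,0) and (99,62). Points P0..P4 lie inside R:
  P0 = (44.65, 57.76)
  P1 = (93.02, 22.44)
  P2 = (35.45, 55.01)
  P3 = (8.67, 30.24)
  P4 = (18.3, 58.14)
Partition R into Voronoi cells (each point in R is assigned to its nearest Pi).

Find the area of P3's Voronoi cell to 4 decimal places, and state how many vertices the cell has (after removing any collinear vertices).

1. box [0,99]×[0,62]: [(0, 0) (99, 0) (99, 62) (0, 62)]
2. ⊥bis P3·P0 via (26.66,44): [(0, 0) (60.3143, 0) (12.8924, 62) (0, 62)]  |A|=2269.4047
3. ⊥bis P3·P1 via (50.845,26.34): [(0, 0) (48.4093, 0) (49.6933, 13.8859) (12.8924, 62) (0, 62)]  |A|=2186.7491
4. ⊥bis P3·P2 via (22.06,42.625): [(0, 0) (48.4093, 0) (49.5978, 12.8526) (4.1392, 62) (0, 62)]  |A|=1950.3402
5. ⊥bis P3·P4 via (13.485,44.19): [(0, 48.8445) (0, 0) (48.4093, 0) (49.5978, 12.8526) (23.9551, 40.5761)]  |A|=1748.4306
6. canonical 5-gon: [(0, 48.8445) (0, 0) (48.4093, 0) (49.5978, 12.8526) (23.9551, 40.5761)]
7. shoelace: 1748.4306

Area of P3's cell: 1748.4306 (5 vertices)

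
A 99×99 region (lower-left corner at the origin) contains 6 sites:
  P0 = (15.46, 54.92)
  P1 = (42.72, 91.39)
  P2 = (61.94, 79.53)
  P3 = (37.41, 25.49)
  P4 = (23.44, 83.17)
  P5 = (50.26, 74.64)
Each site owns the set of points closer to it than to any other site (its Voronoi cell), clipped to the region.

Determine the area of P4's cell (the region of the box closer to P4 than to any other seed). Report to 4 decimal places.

Area of P4's cell: 971.2046

1. box [0,99]×[0,99]: [(0, 0) (99, 0) (99, 99) (0, 99)]
2. ⊥bis P4·P0 via (19.45,69.045): [(0, 74.5392) (99, 46.5739) (99, 99) (0, 99)]  |A|=3805.9026
3. ⊥bis P4·P1 via (33.08,87.28): [(0, 74.5392) (43.7853, 62.1708) (28.0832, 99) (0, 99)]  |A|=1052.6518
4. ⊥bis P4·P2 via (42.69,81.35): [(0, 74.5392) (40.9524, 62.9711) (41.4046, 67.7546) (28.0832, 99) (0, 99)]  |A|=1045.6951
5. ⊥bis P4·P3 via (30.425,54.33): [(0, 74.5392) (40.9524, 62.9711) (41.4046, 67.7546) (28.0832, 99) (0, 99)]  |A|=1045.6951
6. ⊥bis P4·P5 via (36.85,78.905): [(0, 74.5392) (32.5382, 65.3479) (36.7648, 78.6372) (28.0832, 99) (0, 99)]  |A|=971.2046
7. canonical 5-gon: [(0, 74.5392) (32.5382, 65.3479) (36.7648, 78.6372) (28.0832, 99) (0, 99)]
8. shoelace: 971.2046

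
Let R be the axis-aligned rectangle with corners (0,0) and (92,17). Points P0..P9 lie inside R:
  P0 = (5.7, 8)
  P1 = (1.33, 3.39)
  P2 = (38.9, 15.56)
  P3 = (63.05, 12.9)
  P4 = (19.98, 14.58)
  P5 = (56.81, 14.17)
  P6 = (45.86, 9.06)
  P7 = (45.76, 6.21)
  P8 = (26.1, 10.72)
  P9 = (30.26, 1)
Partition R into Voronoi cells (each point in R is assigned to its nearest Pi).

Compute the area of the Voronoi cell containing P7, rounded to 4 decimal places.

1. box [0,92]×[0,17]: [(0, 0) (92, 0) (92, 17) (0, 17)]
2. ⊥bis P7·P0 via (25.73,7.105): [(25.4125, 0) (92, 0) (92, 17) (26.1721, 17)]  |A|=1125.5303
3. ⊥bis P7·P1 via (23.545,4.8): [(25.4125, 0) (92, 0) (92, 17) (26.1721, 17)]  |A|=1125.5303
4. ⊥bis P7·P2 via (42.33,10.885): [(27.494, 0) (92, 0) (92, 17) (50.6646, 17)]  |A|=899.6518
5. ⊥bis P7·P3 via (54.405,9.555): [(27.494, 0) (58.1021, 0) (51.5243, 17) (50.6646, 17)]  |A|=267.4763
6. ⊥bis P7·P4 via (32.87,10.395): [(30.1208, 1.9272) (29.4951, 0) (58.1021, 0) (51.5243, 17) (50.6646, 17)]  |A|=265.5482
7. ⊥bis P7·P5 via (51.285,10.19): [(47.8611, 14.9431) (30.1208, 1.9272) (29.4951, 0) (58.1021, 0) (57.4948, 1.5697)]  |A|=230.261
8. ⊥bis P7·P6 via (45.81,7.635): [(53.3152, 7.3717) (38.2613, 7.8999) (30.1208, 1.9272) (29.4951, 0) (58.1021, 0) (57.4948, 1.5697)]  |A|=174.7118
9. ⊥bis P7·P8 via (35.93,8.465): [(53.3152, 7.3717) (38.2613, 7.8999) (35.3023, 5.7289) (33.9881, 0) (58.1021, 0) (57.4948, 1.5697)]  |A|=158.0381
10. ⊥bis P7·P9 via (38.01,3.605): [(53.3152, 7.3717) (38.2613, 7.8999) (36.9017, 6.9023) (39.2217, 0) (58.1021, 0) (57.4948, 1.5697)]  |A|=136.1659
11. canonical 6-gon: [(53.3152, 7.3717) (38.2613, 7.8999) (36.9017, 6.9023) (39.2217, 0) (58.1021, 0) (57.4948, 1.5697)]
12. shoelace: 136.1659

Area of P7's cell: 136.1659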